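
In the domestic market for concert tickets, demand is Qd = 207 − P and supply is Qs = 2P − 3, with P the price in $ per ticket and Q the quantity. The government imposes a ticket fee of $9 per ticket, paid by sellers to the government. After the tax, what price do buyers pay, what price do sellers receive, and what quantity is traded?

Before the tax: set 207 − P = 2P − 3 → P* = $70, Q* = 137.
With the tax collected from sellers, supply shifts: Qs = 2(P − 9) − 3.
Solving gives Q = 131 with buyers paying $76 and sellers receiving $67 (the $9 wedge).
The less price-elastic side of the market bears the larger share of a per-unit tax.

Buyers pay $76; sellers receive $67; quantity = 131.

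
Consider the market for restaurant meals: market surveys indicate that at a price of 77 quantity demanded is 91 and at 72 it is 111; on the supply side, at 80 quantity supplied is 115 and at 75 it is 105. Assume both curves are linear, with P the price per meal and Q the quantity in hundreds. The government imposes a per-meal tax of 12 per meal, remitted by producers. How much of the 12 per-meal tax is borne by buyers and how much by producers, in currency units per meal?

Demand slope: (111 − 91)/(72 − 77) = -4, so Qd = 399 − 4P.
Supply slope: (105 − 115)/(75 − 80) = 2, so Qs = 2P − 45.
Without the tax, 399 − 4P = 2P − 45 gives 6P = 444, so P* = 74 and Q* = 103.
With the tax collected from producers, supply shifts: Qs = 2(P − 12) − 45.
New equilibrium: buyers pay 78, producers receive 66, Q = 87. (Wedge: Pb − Ps = 12.)
Burden on buyers: 4; on producers: 8. (They sum to 12.)
The less price-elastic side of the market bears the larger share of a per-unit tax.

Buyers bear 4 per meal; producers bear 8 per meal.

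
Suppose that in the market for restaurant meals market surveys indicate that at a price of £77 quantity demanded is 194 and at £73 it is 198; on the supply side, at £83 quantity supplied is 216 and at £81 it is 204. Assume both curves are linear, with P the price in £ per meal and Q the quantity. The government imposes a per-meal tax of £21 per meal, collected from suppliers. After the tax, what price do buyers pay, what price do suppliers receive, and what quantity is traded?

Buyers pay £97; suppliers receive £76; quantity = 174.

Demand slope: (198 − 194)/(73 − 77) = -1, so Qd = 271 − P.
Supply slope: (204 − 216)/(81 − 83) = 6, so Qs = 6P − 282.
Before the tax: set 271 − P = 6P − 282 → P* = £79, Q* = 192.
With the tax collected from suppliers, supply shifts: Qs = 6(P − 21) − 282.
Solving gives Q = 174 with buyers paying £97 and suppliers receiving £76 (the £21 wedge).
The less price-elastic side of the market bears the larger share of a per-unit tax.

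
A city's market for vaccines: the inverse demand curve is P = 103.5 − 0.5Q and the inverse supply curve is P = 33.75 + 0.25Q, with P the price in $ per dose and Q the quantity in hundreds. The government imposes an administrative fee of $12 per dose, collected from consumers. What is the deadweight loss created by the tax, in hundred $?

Rewrite in direct form: Qd = 207 − 2P and Qs = 4P − 135.
Before the tax: set 207 − 2P = 4P − 135 → P* = $57, Q* = 93.
With the tax collected from consumers, demand (in seller-price terms) shifts: Qd = 207 − 2(P + 12).
New equilibrium: consumers pay $65, producers receive $53, Q = 77. (Wedge: Pb − Ps = 12.)
Quantity falls by |ΔQ| = |93 − 77| = 16.
DWL = ½ · t · |ΔQ| = ½ · 12 · 16 = $96.

Deadweight loss = $96 hundred.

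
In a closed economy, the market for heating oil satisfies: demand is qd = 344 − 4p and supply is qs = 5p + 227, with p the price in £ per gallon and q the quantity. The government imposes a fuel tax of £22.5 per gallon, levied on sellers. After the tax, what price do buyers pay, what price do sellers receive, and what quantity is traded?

Without the tax, 344 − 4p = 5p + 227 gives 9p = 117, so p* = £13 and q* = 292.
With the tax collected from sellers, supply shifts: qs = 5(p − 22.5) + 227.
Solving gives q = 242 with buyers paying £25.5 and sellers receiving £3 (the £22.5 wedge).

Buyers pay £25.5; sellers receive £3; quantity = 242.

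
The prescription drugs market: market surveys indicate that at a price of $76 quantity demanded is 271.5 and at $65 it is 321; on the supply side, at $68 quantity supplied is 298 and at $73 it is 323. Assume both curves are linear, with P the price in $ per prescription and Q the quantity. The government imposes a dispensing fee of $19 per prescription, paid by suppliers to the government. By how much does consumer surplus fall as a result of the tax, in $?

Demand slope: (321 − 271.5)/(65 − 76) = -4.5, so Qd = 613.5 − 4.5P.
Supply slope: (323 − 298)/(73 − 68) = 5, so Qs = 5P − 42.
Before the tax: set 613.5 − 4.5P = 5P − 42 → P* = $69, Q* = 303.
With the tax collected from suppliers, supply shifts: Qs = 5(P − 19) − 42.
Solving gives Q = 258 with buyers paying $79 and suppliers receiving $60 (the $19 wedge).
ΔCS is the trapezoid between Q = 258 and Q = 303 of height $10: ½ · (303 + 258) · 10 = $2805.

Consumer surplus falls by $2805.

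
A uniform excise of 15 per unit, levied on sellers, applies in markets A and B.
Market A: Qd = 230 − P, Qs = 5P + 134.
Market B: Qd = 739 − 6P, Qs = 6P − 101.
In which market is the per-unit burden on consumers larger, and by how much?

Market A, by 5.

Market A: pre-tax P* = 16, Q* = 214; post-tax Q = 201.5; per-unit burden on consumers = 12.5.
Market B: pre-tax P* = 70, Q* = 319; post-tax Q = 274; per-unit burden on consumers = 7.5.
Difference: 12.5 vs 7.5 → market A is larger by 5.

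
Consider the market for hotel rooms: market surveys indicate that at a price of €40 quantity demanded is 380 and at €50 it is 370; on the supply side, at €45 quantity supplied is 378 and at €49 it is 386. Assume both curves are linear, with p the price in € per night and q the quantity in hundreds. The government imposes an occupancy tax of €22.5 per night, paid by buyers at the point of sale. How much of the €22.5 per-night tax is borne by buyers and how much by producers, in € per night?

Demand slope: (370 − 380)/(50 − 40) = -1, so qd = 420 − p.
Supply slope: (386 − 378)/(49 − 45) = 2, so qs = 2p + 288.
Without the tax, 420 − p = 2p + 288 gives 3p = 132, so p* = €44 and q* = 376.
With the tax collected from buyers, demand (in seller-price terms) shifts: qd = 420 − (p + 22.5).
Solving gives q = 361 with buyers paying €59 and producers receiving €36.5 (the €22.5 wedge).
Burden on buyers: €15; on producers: €7.5. (They sum to €22.5.)

Buyers bear €15 per night; producers bear €7.5 per night.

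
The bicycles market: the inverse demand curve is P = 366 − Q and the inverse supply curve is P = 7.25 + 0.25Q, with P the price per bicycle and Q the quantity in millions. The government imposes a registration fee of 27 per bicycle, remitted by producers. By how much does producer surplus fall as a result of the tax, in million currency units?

Producer surplus falls by 1491.48 million.

Inverting to Q(P) form: Qd = 366 − P; Qs = 4P − 29.
Without the tax, 366 − P = 4P − 29 gives 5P = 395, so P* = 79 and Q* = 287.
With the tax collected from producers, supply shifts: Qs = 4(P − 27) − 29.
New equilibrium: consumers pay 100.6, producers receive 73.6, Q = 265.4. (Wedge: Pb − Ps = 27.)
ΔPS is the trapezoid between Q = 265.4 and Q = 287 of height 5.4: ½ · (287 + 265.4) · 5.4 = 1491.48.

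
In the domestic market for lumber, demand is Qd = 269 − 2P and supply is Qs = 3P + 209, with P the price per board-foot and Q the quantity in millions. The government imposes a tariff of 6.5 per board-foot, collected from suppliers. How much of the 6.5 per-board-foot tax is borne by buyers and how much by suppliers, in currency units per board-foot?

Buyers bear 3.9 per board-foot; suppliers bear 2.6 per board-foot.

Before the tax: set 269 − 2P = 3P + 209 → P* = 12, Q* = 245.
With the tax collected from suppliers, supply shifts: Qs = 3(P − 6.5) + 209.
New equilibrium: buyers pay 15.9, suppliers receive 9.4, Q = 237.2. (Wedge: Pb − Ps = 6.5.)
Burden on buyers: 3.9; on suppliers: 2.6. (They sum to 6.5.)
The less price-elastic side of the market bears the larger share of a per-unit tax.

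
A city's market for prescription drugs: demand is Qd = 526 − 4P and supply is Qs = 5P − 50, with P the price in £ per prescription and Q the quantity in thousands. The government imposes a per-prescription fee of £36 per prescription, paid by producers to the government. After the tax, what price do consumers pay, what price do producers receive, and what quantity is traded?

Consumers pay £84; producers receive £48; quantity = 190.

Without the tax, 526 − 4P = 5P − 50 gives 9P = 576, so P* = £64 and Q* = 270.
With the tax collected from producers, supply shifts: Qs = 5(P − 36) − 50.
Solving gives Q = 190 with consumers paying £84 and producers receiving £48 (the £36 wedge).
The less price-elastic side of the market bears the larger share of a per-unit tax.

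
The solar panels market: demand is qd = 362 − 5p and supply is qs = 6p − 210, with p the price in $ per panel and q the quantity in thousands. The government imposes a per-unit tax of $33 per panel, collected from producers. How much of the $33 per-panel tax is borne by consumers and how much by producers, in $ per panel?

Consumers bear $18 per panel; producers bear $15 per panel.

Before the tax: set 362 − 5p = 6p − 210 → p* = $52, q* = 102.
With the tax collected from producers, supply shifts: qs = 6(p − 33) − 210.
Solving gives q = 12 with consumers paying $70 and producers receiving $37 (the $33 wedge).
Burden on consumers: $18; on producers: $15. (They sum to $33.)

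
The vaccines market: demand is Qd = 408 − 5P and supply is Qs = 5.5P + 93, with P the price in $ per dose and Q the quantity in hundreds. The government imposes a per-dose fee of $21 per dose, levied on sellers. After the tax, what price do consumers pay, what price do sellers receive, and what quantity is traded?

Consumers pay $41; sellers receive $20; quantity = 203.

Without the tax, 408 − 5P = 5.5P + 93 gives 10.5P = 315, so P* = $30 and Q* = 258.
With the tax collected from sellers, supply shifts: Qs = 5.5(P − 21) + 93.
Solving gives Q = 203 with consumers paying $41 and sellers receiving $20 (the $21 wedge).
The less price-elastic side of the market bears the larger share of a per-unit tax.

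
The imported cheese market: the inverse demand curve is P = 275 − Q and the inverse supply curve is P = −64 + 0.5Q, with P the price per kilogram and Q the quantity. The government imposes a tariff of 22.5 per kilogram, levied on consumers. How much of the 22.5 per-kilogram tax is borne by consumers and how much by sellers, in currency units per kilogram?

Rewrite in direct form: Qd = 275 − P and Qs = 2P + 128.
Before the tax: set 275 − P = 2P + 128 → P* = 49, Q* = 226.
With the tax collected from consumers, demand (in seller-price terms) shifts: Qd = 275 − (P + 22.5).
Solving gives Q = 211 with consumers paying 64 and sellers receiving 41.5 (the 22.5 wedge).
Burden on consumers: 15; on sellers: 7.5. (They sum to 22.5.)

Consumers bear 15 per kilogram; sellers bear 7.5 per kilogram.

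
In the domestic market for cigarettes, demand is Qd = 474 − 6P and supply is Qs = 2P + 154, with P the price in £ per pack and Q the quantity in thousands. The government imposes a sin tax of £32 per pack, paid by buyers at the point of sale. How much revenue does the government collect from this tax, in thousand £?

Without the tax, 474 − 6P = 2P + 154 gives 8P = 320, so P* = £40 and Q* = 234.
With the tax collected from buyers, demand (in seller-price terms) shifts: Qd = 474 − 6(P + 32).
Solving gives Q = 186 with buyers paying £48 and sellers receiving £16 (the £32 wedge).
Revenue = t · Q = 32 · 186 = £5952.

Tax revenue = £5952 thousand.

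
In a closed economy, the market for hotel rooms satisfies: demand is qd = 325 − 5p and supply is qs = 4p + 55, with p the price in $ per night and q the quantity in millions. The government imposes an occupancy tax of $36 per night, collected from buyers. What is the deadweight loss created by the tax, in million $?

Without the tax, 325 − 5p = 4p + 55 gives 9p = 270, so p* = $30 and q* = 175.
With the tax collected from buyers, demand (in seller-price terms) shifts: qd = 325 − 5(p + 36).
Solving gives q = 95 with buyers paying $46 and suppliers receiving $10 (the $36 wedge).
Quantity falls by |ΔQ| = |175 − 95| = 80.
DWL = ½ · t · |ΔQ| = ½ · 36 · 80 = $1440.

Deadweight loss = $1440 million.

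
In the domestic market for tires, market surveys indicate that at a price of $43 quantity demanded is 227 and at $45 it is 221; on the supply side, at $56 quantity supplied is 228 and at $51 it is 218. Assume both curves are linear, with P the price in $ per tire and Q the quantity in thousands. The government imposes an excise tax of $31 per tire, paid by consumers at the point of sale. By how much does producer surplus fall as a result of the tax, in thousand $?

Producer surplus falls by $3597.24 thousand.

Demand slope: (221 − 227)/(45 − 43) = -3, so Qd = 356 − 3P.
Supply slope: (218 − 228)/(51 − 56) = 2, so Qs = 2P + 116.
Without the tax, 356 − 3P = 2P + 116 gives 5P = 240, so P* = $48 and Q* = 212.
With the tax collected from consumers, demand (in seller-price terms) shifts: Qd = 356 − 3(P + 31).
Solving gives Q = 174.8 with consumers paying $60.4 and suppliers receiving $29.4 (the $31 wedge).
ΔPS is the trapezoid between Q = 174.8 and Q = 212 of height $18.6: ½ · (212 + 174.8) · 18.6 = $3597.24.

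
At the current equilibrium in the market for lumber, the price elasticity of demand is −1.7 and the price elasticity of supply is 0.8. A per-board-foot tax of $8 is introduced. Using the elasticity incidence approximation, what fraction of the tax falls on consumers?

Consumers' share ≈ 0.32.

Incidence ratio: consumers' share ≈ εs / (εs + |εd|) = 0.8 / (0.8 + 1.7) = 0.32.
Supply is the less elastic side, so consumers bear the smaller share.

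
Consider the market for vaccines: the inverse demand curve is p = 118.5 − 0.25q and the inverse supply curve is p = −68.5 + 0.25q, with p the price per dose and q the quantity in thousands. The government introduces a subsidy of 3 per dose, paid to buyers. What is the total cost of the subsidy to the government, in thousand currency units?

Government outlay = 1140 thousand.

Rewrite in direct form: qd = 474 − 4p and qs = 4p + 274.
Without the subsidy, 474 − 4p = 4p + 274 gives 8p = 200, so p* = 25 and q* = 374.
With a per-unit subsidy paid to buyers, each effectively pays p − 3, so demand becomes qd = 474 − 4(p − 3).
Solving gives q = 380 with buyers paying 23.5 and sellers receiving 26.5 (the 3 wedge).
Outlay = t · Q = 3 · 380 = 1140.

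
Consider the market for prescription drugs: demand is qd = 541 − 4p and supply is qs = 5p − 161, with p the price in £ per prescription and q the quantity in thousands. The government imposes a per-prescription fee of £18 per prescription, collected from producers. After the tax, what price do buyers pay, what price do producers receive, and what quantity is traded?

Buyers pay £88; producers receive £70; quantity = 189.

Before the tax: set 541 − 4p = 5p − 161 → p* = £78, q* = 229.
With the tax collected from producers, supply shifts: qs = 5(p − 18) − 161.
Solving gives q = 189 with buyers paying £88 and producers receiving £70 (the £18 wedge).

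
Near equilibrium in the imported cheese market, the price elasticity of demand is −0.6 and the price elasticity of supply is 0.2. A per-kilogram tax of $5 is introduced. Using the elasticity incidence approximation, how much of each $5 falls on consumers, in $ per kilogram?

Incidence ratio: consumers' share ≈ εs / (εs + |εd|) = 0.2 / (0.2 + 0.6) = 0.25.
So consumers bear ≈ 0.25 × $5 = $1.25; sellers bear $3.75.

Consumers bear ≈ $1.25 per kilogram.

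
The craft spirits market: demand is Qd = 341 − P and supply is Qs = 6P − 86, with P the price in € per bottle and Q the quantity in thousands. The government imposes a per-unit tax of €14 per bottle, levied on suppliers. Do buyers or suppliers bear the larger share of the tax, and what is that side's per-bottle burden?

Without the tax, 341 − P = 6P − 86 gives 7P = 427, so P* = €61 and Q* = 280.
With the tax collected from suppliers, supply shifts: Qs = 6(P − 14) − 86.
New equilibrium: buyers pay €73, suppliers receive €59, Q = 268. (Wedge: Pb − Ps = 14.)
Per-bottle burden: buyers €12, suppliers €2.
Buyers take the larger share because demand is less price-elastic here (demand slope 1 vs supply slope 6).

Buyers bear the larger share: €12 per bottle.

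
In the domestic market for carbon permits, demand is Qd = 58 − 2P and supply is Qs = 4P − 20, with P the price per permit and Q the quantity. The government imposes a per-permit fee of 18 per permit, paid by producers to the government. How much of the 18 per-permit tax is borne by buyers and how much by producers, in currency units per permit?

Buyers bear 12 per permit; producers bear 6 per permit.

Without the tax, 58 − 2P = 4P − 20 gives 6P = 78, so P* = 13 and Q* = 32.
With the tax collected from producers, supply shifts: Qs = 4(P − 18) − 20.
New equilibrium: buyers pay 25, producers receive 7, Q = 8. (Wedge: Pb − Ps = 18.)
Burden on buyers: 12; on producers: 6. (They sum to 18.)
The less price-elastic side of the market bears the larger share of a per-unit tax.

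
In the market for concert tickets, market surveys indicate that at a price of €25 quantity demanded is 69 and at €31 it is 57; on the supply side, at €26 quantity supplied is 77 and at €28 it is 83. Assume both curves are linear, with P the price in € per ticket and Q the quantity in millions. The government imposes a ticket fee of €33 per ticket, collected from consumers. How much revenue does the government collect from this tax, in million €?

Tax revenue = €1036.2 million.

Demand slope: (57 − 69)/(31 − 25) = -2, so Qd = 119 − 2P.
Supply slope: (83 − 77)/(28 − 26) = 3, so Qs = 3P − 1.
Before the tax: set 119 − 2P = 3P − 1 → P* = €24, Q* = 71.
With the tax collected from consumers, demand (in seller-price terms) shifts: Qd = 119 − 2(P + 33).
Solving gives Q = 31.4 with consumers paying €43.8 and sellers receiving €10.8 (the €33 wedge).
Revenue = t · Q = 33 · 31.4 = €1036.2.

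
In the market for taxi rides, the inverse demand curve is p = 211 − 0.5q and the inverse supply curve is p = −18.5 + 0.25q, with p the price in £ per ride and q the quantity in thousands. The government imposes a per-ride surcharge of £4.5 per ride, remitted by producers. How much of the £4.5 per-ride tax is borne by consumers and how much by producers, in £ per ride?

Inverting to q(p) form: qd = 422 − 2p; qs = 4p + 74.
Without the tax, 422 − 2p = 4p + 74 gives 6p = 348, so p* = £58 and q* = 306.
With the tax collected from producers, supply shifts: qs = 4(p − 4.5) + 74.
New equilibrium: consumers pay £61, producers receive £56.5, q = 300. (Wedge: pb − ps = 4.5.)
Burden on consumers: £3; on producers: £1.5. (They sum to £4.5.)

Consumers bear £3 per ride; producers bear £1.5 per ride.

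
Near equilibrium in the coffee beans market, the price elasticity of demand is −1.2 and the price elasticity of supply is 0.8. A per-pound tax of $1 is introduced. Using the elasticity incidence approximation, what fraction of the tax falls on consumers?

Incidence ratio: consumers' share ≈ εs / (εs + |εd|) = 0.8 / (0.8 + 1.2) = 0.4.
Supply is the less elastic side, so consumers bear the smaller share.

Consumers' share ≈ 0.4.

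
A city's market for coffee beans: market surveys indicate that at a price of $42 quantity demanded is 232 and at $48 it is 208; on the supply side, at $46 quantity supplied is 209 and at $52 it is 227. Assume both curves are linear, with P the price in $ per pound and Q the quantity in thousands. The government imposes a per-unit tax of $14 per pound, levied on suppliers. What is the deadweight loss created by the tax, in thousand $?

Demand slope: (208 − 232)/(48 − 42) = -4, so Qd = 400 − 4P.
Supply slope: (227 − 209)/(52 − 46) = 3, so Qs = 3P + 71.
Before the tax: set 400 − 4P = 3P + 71 → P* = $47, Q* = 212.
With the tax collected from suppliers, supply shifts: Qs = 3(P − 14) + 71.
New equilibrium: buyers pay $53, suppliers receive $39, Q = 188. (Wedge: Pb − Ps = 14.)
Quantity falls by |ΔQ| = |212 − 188| = 24.
DWL = ½ · t · |ΔQ| = ½ · 14 · 24 = $168.

Deadweight loss = $168 thousand.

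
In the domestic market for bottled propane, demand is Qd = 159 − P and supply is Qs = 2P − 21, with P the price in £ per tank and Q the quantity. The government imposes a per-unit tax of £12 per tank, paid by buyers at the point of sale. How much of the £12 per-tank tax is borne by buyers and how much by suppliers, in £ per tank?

Buyers bear £8 per tank; suppliers bear £4 per tank.

Before the tax: set 159 − P = 2P − 21 → P* = £60, Q* = 99.
With the tax collected from buyers, demand (in seller-price terms) shifts: Qd = 159 − (P + 12).
Solving gives Q = 91 with buyers paying £68 and suppliers receiving £56 (the £12 wedge).
Burden on buyers: £8; on suppliers: £4. (They sum to £12.)
The less price-elastic side of the market bears the larger share of a per-unit tax.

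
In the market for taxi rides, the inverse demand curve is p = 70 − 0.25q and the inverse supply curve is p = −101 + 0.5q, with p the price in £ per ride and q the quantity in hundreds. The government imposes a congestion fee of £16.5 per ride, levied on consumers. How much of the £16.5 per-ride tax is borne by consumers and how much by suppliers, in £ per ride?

Inverting to q(p) form: qd = 280 − 4p; qs = 2p + 202.
Before the tax: set 280 − 4p = 2p + 202 → p* = £13, q* = 228.
With the tax collected from consumers, demand (in seller-price terms) shifts: qd = 280 − 4(p + 16.5).
Solving gives q = 206 with consumers paying £18.5 and suppliers receiving £2 (the £16.5 wedge).
Burden on consumers: £5.5; on suppliers: £11. (They sum to £16.5.)

Consumers bear £5.5 per ride; suppliers bear £11 per ride.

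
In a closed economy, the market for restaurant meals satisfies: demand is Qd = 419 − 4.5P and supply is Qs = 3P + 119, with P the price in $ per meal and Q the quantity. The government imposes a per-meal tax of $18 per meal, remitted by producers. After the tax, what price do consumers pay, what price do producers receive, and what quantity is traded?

Before the tax: set 419 − 4.5P = 3P + 119 → P* = $40, Q* = 239.
With the tax collected from producers, supply shifts: Qs = 3(P − 18) + 119.
Solving gives Q = 206.6 with consumers paying $47.2 and producers receiving $29.2 (the $18 wedge).
The less price-elastic side of the market bears the larger share of a per-unit tax.

Consumers pay $47.2; producers receive $29.2; quantity = 206.6.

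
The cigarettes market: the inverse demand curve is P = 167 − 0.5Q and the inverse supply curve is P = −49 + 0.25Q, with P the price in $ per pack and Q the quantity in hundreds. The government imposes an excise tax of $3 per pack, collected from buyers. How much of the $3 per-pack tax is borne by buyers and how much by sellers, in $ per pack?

Inverting to Q(P) form: Qd = 334 − 2P; Qs = 4P + 196.
Before the tax: set 334 − 2P = 4P + 196 → P* = $23, Q* = 288.
With the tax collected from buyers, demand (in seller-price terms) shifts: Qd = 334 − 2(P + 3).
Solving gives Q = 284 with buyers paying $25 and sellers receiving $22 (the $3 wedge).
Burden on buyers: $2; on sellers: $1. (They sum to $3.)
The less price-elastic side of the market bears the larger share of a per-unit tax.

Buyers bear $2 per pack; sellers bear $1 per pack.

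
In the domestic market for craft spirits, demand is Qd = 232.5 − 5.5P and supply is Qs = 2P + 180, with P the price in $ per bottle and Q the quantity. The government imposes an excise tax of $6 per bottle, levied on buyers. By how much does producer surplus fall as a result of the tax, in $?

Before the tax: set 232.5 − 5.5P = 2P + 180 → P* = $7, Q* = 194.
With the tax collected from buyers, demand (in seller-price terms) shifts: Qd = 232.5 − 5.5(P + 6).
New equilibrium: buyers pay $8.6, producers receive $2.6, Q = 185.2. (Wedge: Pb − Ps = 6.)
ΔPS is the trapezoid between Q = 185.2 and Q = 194 of height $4.4: ½ · (194 + 185.2) · 4.4 = $834.24.

Producer surplus falls by $834.24.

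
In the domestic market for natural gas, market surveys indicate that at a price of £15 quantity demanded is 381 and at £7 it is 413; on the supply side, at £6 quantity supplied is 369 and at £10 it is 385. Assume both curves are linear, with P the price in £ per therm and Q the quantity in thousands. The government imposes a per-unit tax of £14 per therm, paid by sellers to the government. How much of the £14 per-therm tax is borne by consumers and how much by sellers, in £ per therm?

Demand slope: (413 − 381)/(7 − 15) = -4, so Qd = 441 − 4P.
Supply slope: (385 − 369)/(10 − 6) = 4, so Qs = 4P + 345.
Without the tax, 441 − 4P = 4P + 345 gives 8P = 96, so P* = £12 and Q* = 393.
With the tax collected from sellers, supply shifts: Qs = 4(P − 14) + 345.
New equilibrium: consumers pay £19, sellers receive £5, Q = 365. (Wedge: Pb − Ps = 14.)
Burden on consumers: £7; on sellers: £7. (They sum to £14.)
The less price-elastic side of the market bears the larger share of a per-unit tax.

Consumers bear £7 per therm; sellers bear £7 per therm.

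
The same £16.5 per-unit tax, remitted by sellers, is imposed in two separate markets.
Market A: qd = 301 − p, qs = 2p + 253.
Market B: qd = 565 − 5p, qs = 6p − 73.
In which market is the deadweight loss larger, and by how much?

Market A: pre-tax p* = £16, q* = 285; post-tax q = 274; deadweight loss = £90.75.
Market B: pre-tax p* = £58, q* = 275; post-tax q = 230; deadweight loss = £371.25.
Difference: £90.75 vs £371.25 → market B is larger by £280.5.

Market B, by £280.5.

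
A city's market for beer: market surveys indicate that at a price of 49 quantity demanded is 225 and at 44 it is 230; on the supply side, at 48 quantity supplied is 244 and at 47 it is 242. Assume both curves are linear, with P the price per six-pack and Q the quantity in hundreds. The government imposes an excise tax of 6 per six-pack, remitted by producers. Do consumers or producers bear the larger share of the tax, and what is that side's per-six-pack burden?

Consumers bear the larger share: 4 per six-pack.

Demand slope: (230 − 225)/(44 − 49) = -1, so Qd = 274 − P.
Supply slope: (242 − 244)/(47 − 48) = 2, so Qs = 2P + 148.
Before the tax: set 274 − P = 2P + 148 → P* = 42, Q* = 232.
With the tax collected from producers, supply shifts: Qs = 2(P − 6) + 148.
Solving gives Q = 228 with consumers paying 46 and producers receiving 40 (the 6 wedge).
Per-six-pack burden: consumers 4, producers 2.
Consumers take the larger share because demand is less price-elastic here (demand slope 1 vs supply slope 2).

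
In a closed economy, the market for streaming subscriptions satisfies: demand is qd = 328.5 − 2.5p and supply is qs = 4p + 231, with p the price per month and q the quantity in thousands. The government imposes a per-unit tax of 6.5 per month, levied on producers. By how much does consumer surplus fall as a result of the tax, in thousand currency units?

Consumer surplus falls by 1144 thousand.

Without the tax, 328.5 − 2.5p = 4p + 231 gives 6.5p = 97.5, so p* = 15 and q* = 291.
With the tax collected from producers, supply shifts: qs = 4(p − 6.5) + 231.
Solving gives q = 281 with consumers paying 19 and producers receiving 12.5 (the 6.5 wedge).
ΔCS is the trapezoid between Q = 281 and Q = 291 of height 4: ½ · (291 + 281) · 4 = 1144.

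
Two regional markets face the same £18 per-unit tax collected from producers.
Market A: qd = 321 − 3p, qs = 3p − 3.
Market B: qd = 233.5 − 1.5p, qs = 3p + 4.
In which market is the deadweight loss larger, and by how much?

Market A: pre-tax p* = £54, q* = 159; post-tax q = 132; deadweight loss = £243.
Market B: pre-tax p* = £51, q* = 157; post-tax q = 139; deadweight loss = £162.
Difference: £243 vs £162 → market A is larger by £81.

Market A, by £81.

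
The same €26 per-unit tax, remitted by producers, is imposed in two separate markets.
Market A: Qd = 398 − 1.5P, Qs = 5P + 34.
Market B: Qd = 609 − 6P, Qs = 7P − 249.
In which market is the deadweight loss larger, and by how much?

Market A: pre-tax P* = €56, Q* = 314; post-tax Q = 284; deadweight loss = €390.
Market B: pre-tax P* = €66, Q* = 213; post-tax Q = 129; deadweight loss = €1092.
Difference: €390 vs €1092 → market B is larger by €702.

Market B, by €702.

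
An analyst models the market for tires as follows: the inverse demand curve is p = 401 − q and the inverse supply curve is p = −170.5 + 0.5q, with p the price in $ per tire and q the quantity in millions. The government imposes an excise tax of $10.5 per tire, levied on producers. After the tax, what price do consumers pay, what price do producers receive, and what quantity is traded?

Rewrite in direct form: qd = 401 − p and qs = 2p + 341.
Without the tax, 401 − p = 2p + 341 gives 3p = 60, so p* = $20 and q* = 381.
With the tax collected from producers, supply shifts: qs = 2(p − 10.5) + 341.
New equilibrium: consumers pay $27, producers receive $16.5, q = 374. (Wedge: pb − ps = 10.5.)
The less price-elastic side of the market bears the larger share of a per-unit tax.

Consumers pay $27; producers receive $16.5; quantity = 374.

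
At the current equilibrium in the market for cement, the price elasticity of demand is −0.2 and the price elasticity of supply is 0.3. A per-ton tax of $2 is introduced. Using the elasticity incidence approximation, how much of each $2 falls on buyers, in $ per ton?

Buyers bear ≈ $1.2 per ton.

Incidence ratio: buyers' share ≈ εs / (εs + |εd|) = 0.3 / (0.3 + 0.2) = 0.6.
So buyers bear ≈ 0.6 × $2 = $1.2; suppliers bear $0.8.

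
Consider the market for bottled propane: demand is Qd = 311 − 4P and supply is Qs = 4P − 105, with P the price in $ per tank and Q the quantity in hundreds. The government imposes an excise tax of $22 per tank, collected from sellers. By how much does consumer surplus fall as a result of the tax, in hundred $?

Without the tax, 311 − 4P = 4P − 105 gives 8P = 416, so P* = $52 and Q* = 103.
With the tax collected from sellers, supply shifts: Qs = 4(P − 22) − 105.
Solving gives Q = 59 with consumers paying $63 and sellers receiving $41 (the $22 wedge).
ΔCS is the trapezoid between Q = 59 and Q = 103 of height $11: ½ · (103 + 59) · 11 = $891.

Consumer surplus falls by $891 hundred.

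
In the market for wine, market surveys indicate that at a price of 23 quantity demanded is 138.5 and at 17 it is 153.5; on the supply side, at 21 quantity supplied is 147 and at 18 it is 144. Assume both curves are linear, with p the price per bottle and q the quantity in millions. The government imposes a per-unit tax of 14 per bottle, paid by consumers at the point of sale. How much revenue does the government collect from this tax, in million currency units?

Tax revenue = 1904 million.

Demand slope: (153.5 − 138.5)/(17 − 23) = -2.5, so qd = 196 − 2.5p.
Supply slope: (144 − 147)/(18 − 21) = 1, so qs = p + 126.
Before the tax: set 196 − 2.5p = p + 126 → p* = 20, q* = 146.
With the tax collected from consumers, demand (in seller-price terms) shifts: qd = 196 − 2.5(p + 14).
Solving gives q = 136 with consumers paying 24 and sellers receiving 10 (the 14 wedge).
Revenue = t · Q = 14 · 136 = 1904.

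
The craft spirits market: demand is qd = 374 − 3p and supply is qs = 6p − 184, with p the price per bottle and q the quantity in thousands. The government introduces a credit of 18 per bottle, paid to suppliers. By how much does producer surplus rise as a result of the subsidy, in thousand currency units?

Producer surplus rises by 1236 thousand.

Without the subsidy, 374 − 3p = 6p − 184 gives 9p = 558, so p* = 62 and q* = 188.
With a per-unit subsidy paid to suppliers, each receives p + 18 per unit sold, so supply becomes qs = 6(p + 18) − 184.
New equilibrium: buyers pay 50, suppliers receive 68, q = 224. (Wedge: pb − ps = −18.)
ΔPS is the trapezoid between Q = 224 and Q = 188 of height 6: ½ · (188 + 224) · 6 = 1236.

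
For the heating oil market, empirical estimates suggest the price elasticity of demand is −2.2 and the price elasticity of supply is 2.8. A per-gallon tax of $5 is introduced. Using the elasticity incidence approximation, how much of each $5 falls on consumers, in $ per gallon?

Incidence ratio: consumers' share ≈ εs / (εs + |εd|) = 2.8 / (2.8 + 2.2) = 0.56.
So consumers bear ≈ 0.56 × $5 = $2.8; producers bear $2.2.

Consumers bear ≈ $2.8 per gallon.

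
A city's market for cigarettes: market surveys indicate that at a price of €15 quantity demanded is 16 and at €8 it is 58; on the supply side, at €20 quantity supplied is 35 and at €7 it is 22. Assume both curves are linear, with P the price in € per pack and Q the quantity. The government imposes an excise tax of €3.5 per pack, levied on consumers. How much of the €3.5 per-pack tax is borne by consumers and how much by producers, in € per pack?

Consumers bear €0.5 per pack; producers bear €3 per pack.

Demand slope: (58 − 16)/(8 − 15) = -6, so Qd = 106 − 6P.
Supply slope: (22 − 35)/(7 − 20) = 1, so Qs = P + 15.
Without the tax, 106 − 6P = P + 15 gives 7P = 91, so P* = €13 and Q* = 28.
With the tax collected from consumers, demand (in seller-price terms) shifts: Qd = 106 − 6(P + 3.5).
New equilibrium: consumers pay €13.5, producers receive €10, Q = 25. (Wedge: Pb − Ps = 3.5.)
Burden on consumers: €0.5; on producers: €3. (They sum to €3.5.)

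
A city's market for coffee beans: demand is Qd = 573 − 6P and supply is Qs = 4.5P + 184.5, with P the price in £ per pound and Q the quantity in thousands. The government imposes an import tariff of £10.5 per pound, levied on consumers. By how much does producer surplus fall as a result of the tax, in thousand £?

Before the tax: set 573 − 6P = 4.5P + 184.5 → P* = £37, Q* = 351.
With the tax collected from consumers, demand (in seller-price terms) shifts: Qd = 573 − 6(P + 10.5).
Solving gives Q = 324 with consumers paying £41.5 and suppliers receiving £31 (the £10.5 wedge).
ΔPS is the trapezoid between Q = 324 and Q = 351 of height £6: ½ · (351 + 324) · 6 = £2025.

Producer surplus falls by £2025 thousand.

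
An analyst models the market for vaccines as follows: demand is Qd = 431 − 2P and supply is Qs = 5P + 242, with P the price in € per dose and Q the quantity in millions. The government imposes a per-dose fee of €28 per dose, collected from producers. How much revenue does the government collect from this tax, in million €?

Tax revenue = €9436 million.

Without the tax, 431 − 2P = 5P + 242 gives 7P = 189, so P* = €27 and Q* = 377.
With the tax collected from producers, supply shifts: Qs = 5(P − 28) + 242.
New equilibrium: buyers pay €47, producers receive €19, Q = 337. (Wedge: Pb − Ps = 28.)
Revenue = t · Q = 28 · 337 = €9436.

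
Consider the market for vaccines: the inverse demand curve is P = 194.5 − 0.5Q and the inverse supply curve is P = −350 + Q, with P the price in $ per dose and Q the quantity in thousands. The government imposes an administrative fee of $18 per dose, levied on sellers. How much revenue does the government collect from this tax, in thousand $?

Tax revenue = $6318 thousand.

Inverting to Q(P) form: Qd = 389 − 2P; Qs = P + 350.
Without the tax, 389 − 2P = P + 350 gives 3P = 39, so P* = $13 and Q* = 363.
With the tax collected from sellers, supply shifts: Qs = (P − 18) + 350.
New equilibrium: buyers pay $19, sellers receive $1, Q = 351. (Wedge: Pb − Ps = 18.)
Revenue = t · Q = 18 · 351 = $6318.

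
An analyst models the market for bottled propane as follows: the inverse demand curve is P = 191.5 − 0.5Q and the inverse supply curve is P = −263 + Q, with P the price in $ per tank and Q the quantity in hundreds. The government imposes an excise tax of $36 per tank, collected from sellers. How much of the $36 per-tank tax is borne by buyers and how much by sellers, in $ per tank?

Buyers bear $12 per tank; sellers bear $24 per tank.

Rewrite in direct form: Qd = 383 − 2P and Qs = P + 263.
Before the tax: set 383 − 2P = P + 263 → P* = $40, Q* = 303.
With the tax collected from sellers, supply shifts: Qs = (P − 36) + 263.
Solving gives Q = 279 with buyers paying $52 and sellers receiving $16 (the $36 wedge).
Burden on buyers: $12; on sellers: $24. (They sum to $36.)
The less price-elastic side of the market bears the larger share of a per-unit tax.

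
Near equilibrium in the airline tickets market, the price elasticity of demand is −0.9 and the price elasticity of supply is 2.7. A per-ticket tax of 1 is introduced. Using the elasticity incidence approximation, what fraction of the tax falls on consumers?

Incidence ratio: consumers' share ≈ εs / (εs + |εd|) = 2.7 / (2.7 + 0.9) = 0.75.
Supply is the more elastic side, so consumers bear the larger share.

Consumers' share ≈ 0.75.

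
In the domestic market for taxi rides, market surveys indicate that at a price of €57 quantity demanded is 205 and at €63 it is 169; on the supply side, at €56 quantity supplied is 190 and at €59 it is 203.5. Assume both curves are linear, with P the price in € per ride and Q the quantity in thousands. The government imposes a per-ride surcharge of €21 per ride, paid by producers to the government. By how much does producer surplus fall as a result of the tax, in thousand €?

Producer surplus falls by €2064 thousand.

Demand slope: (169 − 205)/(63 − 57) = -6, so Qd = 547 − 6P.
Supply slope: (203.5 − 190)/(59 − 56) = 4.5, so Qs = 4.5P − 62.
Without the tax, 547 − 6P = 4.5P − 62 gives 10.5P = 609, so P* = €58 and Q* = 199.
With the tax collected from producers, supply shifts: Qs = 4.5(P − 21) − 62.
Solving gives Q = 145 with consumers paying €67 and producers receiving €46 (the €21 wedge).
ΔPS is the trapezoid between Q = 145 and Q = 199 of height €12: ½ · (199 + 145) · 12 = €2064.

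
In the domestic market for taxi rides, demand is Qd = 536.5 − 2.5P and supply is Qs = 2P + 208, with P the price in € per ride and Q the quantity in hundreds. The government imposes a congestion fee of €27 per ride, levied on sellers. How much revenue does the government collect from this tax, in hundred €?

Without the tax, 536.5 − 2.5P = 2P + 208 gives 4.5P = 328.5, so P* = €73 and Q* = 354.
With the tax collected from sellers, supply shifts: Qs = 2(P − 27) + 208.
Solving gives Q = 324 with buyers paying €85 and sellers receiving €58 (the €27 wedge).
Revenue = t · Q = 27 · 324 = €8748.

Tax revenue = €8748 hundred.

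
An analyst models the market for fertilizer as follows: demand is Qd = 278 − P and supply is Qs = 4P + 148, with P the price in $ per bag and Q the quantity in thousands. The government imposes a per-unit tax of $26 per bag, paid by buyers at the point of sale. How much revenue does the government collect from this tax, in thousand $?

Before the tax: set 278 − P = 4P + 148 → P* = $26, Q* = 252.
With the tax collected from buyers, demand (in seller-price terms) shifts: Qd = 278 − (P + 26).
Solving gives Q = 231.2 with buyers paying $46.8 and sellers receiving $20.8 (the $26 wedge).
Revenue = t · Q = 26 · 231.2 = $6011.2.

Tax revenue = $6011.2 thousand.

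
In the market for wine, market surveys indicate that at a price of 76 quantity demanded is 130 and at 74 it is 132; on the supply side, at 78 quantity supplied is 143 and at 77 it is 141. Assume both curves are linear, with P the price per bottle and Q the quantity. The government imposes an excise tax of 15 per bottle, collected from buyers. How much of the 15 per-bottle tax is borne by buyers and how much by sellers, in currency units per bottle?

Demand slope: (132 − 130)/(74 − 76) = -1, so Qd = 206 − P.
Supply slope: (141 − 143)/(77 − 78) = 2, so Qs = 2P − 13.
Without the tax, 206 − P = 2P − 13 gives 3P = 219, so P* = 73 and Q* = 133.
With the tax collected from buyers, demand (in seller-price terms) shifts: Qd = 206 − (P + 15).
Solving gives Q = 123 with buyers paying 83 and sellers receiving 68 (the 15 wedge).
Burden on buyers: 10; on sellers: 5. (They sum to 15.)
The less price-elastic side of the market bears the larger share of a per-unit tax.

Buyers bear 10 per bottle; sellers bear 5 per bottle.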